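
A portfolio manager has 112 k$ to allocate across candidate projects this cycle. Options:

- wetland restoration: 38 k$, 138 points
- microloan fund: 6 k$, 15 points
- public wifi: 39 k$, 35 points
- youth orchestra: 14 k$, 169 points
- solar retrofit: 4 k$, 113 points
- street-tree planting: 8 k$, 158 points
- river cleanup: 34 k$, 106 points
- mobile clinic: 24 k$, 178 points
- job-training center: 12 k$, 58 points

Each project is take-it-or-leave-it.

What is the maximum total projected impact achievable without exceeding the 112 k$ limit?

Best packing: wetland restoration + microloan fund + youth orchestra + solar retrofit + street-tree planting + mobile clinic + job-training center — 106 k$, 829 total.
The closest alternative, wetland restoration + youth orchestra + solar retrofit + street-tree planting + mobile clinic + job-training center, reaches only 814.

829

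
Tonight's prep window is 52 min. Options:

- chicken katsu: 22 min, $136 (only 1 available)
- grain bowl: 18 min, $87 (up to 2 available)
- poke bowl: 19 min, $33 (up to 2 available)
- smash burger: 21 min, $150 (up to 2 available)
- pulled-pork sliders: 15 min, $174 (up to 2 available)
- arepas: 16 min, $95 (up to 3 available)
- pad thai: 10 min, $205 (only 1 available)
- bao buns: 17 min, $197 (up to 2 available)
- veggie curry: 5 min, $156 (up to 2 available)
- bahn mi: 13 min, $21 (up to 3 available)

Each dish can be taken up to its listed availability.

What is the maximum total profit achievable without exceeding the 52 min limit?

Density check — veggie curry 31.20, pad thai 20.50, pulled-pork sliders 11.60, bao buns 11.59 are the best per min.
Greedy by ratio would take 2×pulled-pork sliders + pad thai + 2×veggie curry: 50 min used, total 865.
Dropping pulled-pork sliders frees 15 min; slotting in bao buns (17 min) lifts the total to 888 at 52 min.

888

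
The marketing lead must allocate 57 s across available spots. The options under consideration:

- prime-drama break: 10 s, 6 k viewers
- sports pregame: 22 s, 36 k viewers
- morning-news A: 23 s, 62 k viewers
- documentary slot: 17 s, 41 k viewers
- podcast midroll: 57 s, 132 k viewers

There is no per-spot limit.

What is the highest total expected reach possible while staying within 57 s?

144

Ranking by ratio (expected reach/s): morning-news A 2.70, documentary slot 2.41, podcast midroll 2.32.
Greedy by ratio would take prime-drama break + 2×morning-news A: 56 s used, total 130.
Replace prime-drama break and morning-news A with 2×documentary slot: the trade gains 14 net, giving 144 at 57 s.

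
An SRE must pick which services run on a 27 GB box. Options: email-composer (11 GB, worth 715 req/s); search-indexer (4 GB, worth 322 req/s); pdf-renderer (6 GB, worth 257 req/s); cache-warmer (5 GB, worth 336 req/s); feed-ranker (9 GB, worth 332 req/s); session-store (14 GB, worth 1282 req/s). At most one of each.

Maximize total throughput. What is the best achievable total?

Ranking by ratio (throughput/GB): session-store 91.57, search-indexer 80.50, cache-warmer 67.20, email-composer 65.00.
Taking the top-ratio services first gives search-indexer + cache-warmer + session-store for 1940 (23 GB).
Replace search-indexer and cache-warmer with email-composer: the trade gains 57 net, giving 1997 at 25 GB.
Runner-up search-indexer + cache-warmer + session-store tops out at 1940.

1997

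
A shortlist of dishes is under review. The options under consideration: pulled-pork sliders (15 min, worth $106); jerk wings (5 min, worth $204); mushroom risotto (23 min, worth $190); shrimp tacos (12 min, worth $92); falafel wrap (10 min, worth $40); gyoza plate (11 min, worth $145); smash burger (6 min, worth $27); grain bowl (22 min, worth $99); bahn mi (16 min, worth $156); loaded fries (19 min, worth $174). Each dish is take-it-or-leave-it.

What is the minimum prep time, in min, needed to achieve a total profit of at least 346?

Need the lightest bundle worth ≥ 346.
jerk wings + gyoza plate: 349 profit at 16 min.
No combination under 16 min hits 346.

16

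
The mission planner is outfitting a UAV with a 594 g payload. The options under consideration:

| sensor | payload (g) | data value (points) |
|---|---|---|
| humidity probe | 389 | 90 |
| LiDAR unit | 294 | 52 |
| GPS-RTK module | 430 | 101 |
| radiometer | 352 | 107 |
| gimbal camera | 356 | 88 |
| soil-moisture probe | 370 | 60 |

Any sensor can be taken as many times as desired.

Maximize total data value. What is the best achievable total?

107

Density check — radiometer 0.30, gimbal camera 0.25, GPS-RTK module 0.23, humidity probe 0.23 are the best per g.
Best packing: radiometer — 352 g, 107 total.
That's the maximum — no swap from here does better than 107.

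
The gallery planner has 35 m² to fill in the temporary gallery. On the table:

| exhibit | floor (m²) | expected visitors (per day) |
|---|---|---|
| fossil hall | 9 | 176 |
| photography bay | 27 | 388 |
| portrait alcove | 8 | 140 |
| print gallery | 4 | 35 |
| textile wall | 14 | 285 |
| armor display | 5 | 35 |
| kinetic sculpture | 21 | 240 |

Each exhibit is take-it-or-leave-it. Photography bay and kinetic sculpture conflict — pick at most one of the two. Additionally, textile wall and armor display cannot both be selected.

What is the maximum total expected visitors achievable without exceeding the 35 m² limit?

636

Best packing: fossil hall + portrait alcove + print gallery + textile wall — 35 m², 636 total.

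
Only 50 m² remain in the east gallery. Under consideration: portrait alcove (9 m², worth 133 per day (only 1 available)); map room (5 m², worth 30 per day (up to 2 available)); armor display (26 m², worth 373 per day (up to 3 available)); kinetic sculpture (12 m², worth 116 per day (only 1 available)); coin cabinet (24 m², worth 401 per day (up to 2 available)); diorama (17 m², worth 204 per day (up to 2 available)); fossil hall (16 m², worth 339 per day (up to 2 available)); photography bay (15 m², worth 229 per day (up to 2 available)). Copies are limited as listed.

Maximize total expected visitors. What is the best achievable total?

Taking 2×fossil hall + photography bay: 47 m² used, 907 in expected visitors.

907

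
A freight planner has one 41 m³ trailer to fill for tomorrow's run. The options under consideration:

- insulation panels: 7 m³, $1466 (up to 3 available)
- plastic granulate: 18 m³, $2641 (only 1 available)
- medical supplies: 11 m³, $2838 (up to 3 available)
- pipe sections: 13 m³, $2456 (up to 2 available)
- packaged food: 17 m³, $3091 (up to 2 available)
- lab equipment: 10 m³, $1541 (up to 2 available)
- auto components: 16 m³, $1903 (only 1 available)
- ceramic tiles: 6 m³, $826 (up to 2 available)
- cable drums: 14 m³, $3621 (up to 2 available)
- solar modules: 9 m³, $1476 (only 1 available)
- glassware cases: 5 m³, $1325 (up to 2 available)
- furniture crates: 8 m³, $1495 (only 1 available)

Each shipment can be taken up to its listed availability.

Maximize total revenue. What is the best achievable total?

Density check — glassware cases 265.00, cable drums 258.64, medical supplies 258.00, insulation panels 209.43 are the best per m³.
A density-first pass picks 2×cable drums + 2×glassware cases — 9892 at 38 m³.
Replace cable drums and glassware cases with 2×medical supplies: the trade gains 730 net, giving 10622 at 41 m³.
Every other selection either busts 41 m³ or exceeds an availability limit or fails to beat 10622.

10622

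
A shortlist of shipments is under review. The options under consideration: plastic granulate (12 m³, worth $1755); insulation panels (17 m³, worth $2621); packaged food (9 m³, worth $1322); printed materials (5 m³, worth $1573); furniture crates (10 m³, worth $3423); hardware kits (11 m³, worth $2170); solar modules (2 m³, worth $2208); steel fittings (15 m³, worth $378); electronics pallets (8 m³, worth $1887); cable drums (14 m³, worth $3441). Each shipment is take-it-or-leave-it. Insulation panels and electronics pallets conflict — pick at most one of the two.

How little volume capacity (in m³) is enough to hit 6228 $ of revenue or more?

17

Minimise m³ subject to total revenue ≥ 6228.
Taking printed materials + furniture crates + solar modules gives 7204 (≥ 6228) for 17 m³.
Below 17 m³ the best achievable stays under 6228.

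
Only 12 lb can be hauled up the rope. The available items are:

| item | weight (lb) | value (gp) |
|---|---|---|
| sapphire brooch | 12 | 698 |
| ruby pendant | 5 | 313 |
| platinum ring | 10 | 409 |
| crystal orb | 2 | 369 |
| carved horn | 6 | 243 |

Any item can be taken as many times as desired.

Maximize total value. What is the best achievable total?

Density check — crystal orb 184.50, ruby pendant 62.60, sapphire brooch 58.17 are the best per lb.
6×crystal orb uses 12 of the 12 lb and totals 2214.
Every other selection either busts 12 lb or fails to beat 2214.

2214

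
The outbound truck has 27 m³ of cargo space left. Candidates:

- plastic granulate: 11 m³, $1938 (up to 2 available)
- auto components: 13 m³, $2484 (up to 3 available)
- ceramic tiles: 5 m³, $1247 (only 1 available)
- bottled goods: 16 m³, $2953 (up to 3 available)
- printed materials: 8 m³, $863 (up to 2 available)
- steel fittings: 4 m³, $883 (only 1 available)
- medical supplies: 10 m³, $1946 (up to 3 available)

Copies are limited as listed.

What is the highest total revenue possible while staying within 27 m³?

5313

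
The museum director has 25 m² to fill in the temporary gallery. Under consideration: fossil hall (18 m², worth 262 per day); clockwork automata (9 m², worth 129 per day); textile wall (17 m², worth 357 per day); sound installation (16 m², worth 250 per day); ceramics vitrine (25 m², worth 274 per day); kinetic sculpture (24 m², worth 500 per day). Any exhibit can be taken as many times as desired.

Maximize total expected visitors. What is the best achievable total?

500

Ranking by ratio (expected visitors/m²): textile wall 21.00, kinetic sculpture 20.83, sound installation 15.62, fossil hall 14.56.
Taking the top-ratio exhibits first gives textile wall for 357 (17 m²).
Replace textile wall with kinetic sculpture: the trade gains 143 net, giving 500 at 24 m².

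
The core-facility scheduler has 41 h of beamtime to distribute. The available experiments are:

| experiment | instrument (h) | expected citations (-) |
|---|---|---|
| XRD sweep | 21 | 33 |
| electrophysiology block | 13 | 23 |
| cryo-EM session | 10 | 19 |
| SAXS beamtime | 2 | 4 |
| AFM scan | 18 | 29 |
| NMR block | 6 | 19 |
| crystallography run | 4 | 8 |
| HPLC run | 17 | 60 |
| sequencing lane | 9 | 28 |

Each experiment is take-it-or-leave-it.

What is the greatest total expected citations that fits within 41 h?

119

Ranking by ratio (expected citations/h): HPLC run 3.53, NMR block 3.17, sequencing lane 3.11, SAXS beamtime 2.00.
The ratio ordering already packs tightly: SAXS beamtime + NMR block + crystallography run + HPLC run + sequencing lane, 38 h, 119.
The spare 3 h is too small for any remaining experiment, and no exchange beats 119.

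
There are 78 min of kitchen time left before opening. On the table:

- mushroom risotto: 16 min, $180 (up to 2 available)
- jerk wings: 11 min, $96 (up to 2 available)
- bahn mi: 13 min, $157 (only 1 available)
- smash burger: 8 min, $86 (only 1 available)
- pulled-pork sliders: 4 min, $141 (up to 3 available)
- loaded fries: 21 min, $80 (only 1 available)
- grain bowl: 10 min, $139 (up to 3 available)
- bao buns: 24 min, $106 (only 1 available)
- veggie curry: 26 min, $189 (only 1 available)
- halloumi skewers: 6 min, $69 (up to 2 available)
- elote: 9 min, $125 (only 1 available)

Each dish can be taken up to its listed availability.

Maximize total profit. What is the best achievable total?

1277

Ranking by ratio (profit/min): pulled-pork sliders 35.25, grain bowl 13.90, elote 13.89.
Greedy by ratio would take bahn mi + 3×pulled-pork sliders + 3×grain bowl + 2×halloumi skewers + elote: 76 min used, total 1260.
Replace halloumi skewers with smash burger: the trade gains 17 net, giving 1277 at 78 min.
No other feasible combination exceeds 1277.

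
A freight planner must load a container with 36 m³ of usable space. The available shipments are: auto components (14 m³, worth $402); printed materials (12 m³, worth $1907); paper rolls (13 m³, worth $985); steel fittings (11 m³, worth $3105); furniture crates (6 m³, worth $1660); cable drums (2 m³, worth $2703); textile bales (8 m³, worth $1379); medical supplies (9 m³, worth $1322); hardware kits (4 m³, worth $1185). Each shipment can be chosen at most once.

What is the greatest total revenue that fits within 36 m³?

10560

Filling by ratio: steel fittings + furniture crates + cable drums + textile bales + hardware kits for 10032, with 5 m³ left unused.
Replace textile bales with printed materials: the trade gains 528 net, giving 10560 at 35 m³.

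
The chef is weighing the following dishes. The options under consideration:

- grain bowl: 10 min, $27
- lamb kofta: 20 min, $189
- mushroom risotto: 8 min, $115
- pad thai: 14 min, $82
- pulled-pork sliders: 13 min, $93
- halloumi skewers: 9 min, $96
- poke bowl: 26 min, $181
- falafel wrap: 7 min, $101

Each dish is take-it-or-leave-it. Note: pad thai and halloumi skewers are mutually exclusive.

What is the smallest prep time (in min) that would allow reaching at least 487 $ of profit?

44

Need the lightest bundle worth ≥ 487.
Taking lamb kofta + mushroom risotto + halloumi skewers + falafel wrap gives 501 (≥ 487) for 44 min.
No combination under 44 min hits 487.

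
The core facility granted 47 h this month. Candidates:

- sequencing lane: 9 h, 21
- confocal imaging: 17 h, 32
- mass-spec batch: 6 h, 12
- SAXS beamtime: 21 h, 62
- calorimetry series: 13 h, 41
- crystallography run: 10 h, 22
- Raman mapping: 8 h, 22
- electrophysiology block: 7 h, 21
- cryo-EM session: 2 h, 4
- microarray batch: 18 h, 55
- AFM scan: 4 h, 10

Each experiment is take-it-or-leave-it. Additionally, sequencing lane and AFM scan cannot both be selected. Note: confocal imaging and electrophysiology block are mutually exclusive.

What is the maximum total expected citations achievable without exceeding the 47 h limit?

Taking SAXS beamtime + Raman mapping + microarray batch: 47 h used, 139 in expected citations.
That's the maximum — no feasible swap from here does better than 139.

139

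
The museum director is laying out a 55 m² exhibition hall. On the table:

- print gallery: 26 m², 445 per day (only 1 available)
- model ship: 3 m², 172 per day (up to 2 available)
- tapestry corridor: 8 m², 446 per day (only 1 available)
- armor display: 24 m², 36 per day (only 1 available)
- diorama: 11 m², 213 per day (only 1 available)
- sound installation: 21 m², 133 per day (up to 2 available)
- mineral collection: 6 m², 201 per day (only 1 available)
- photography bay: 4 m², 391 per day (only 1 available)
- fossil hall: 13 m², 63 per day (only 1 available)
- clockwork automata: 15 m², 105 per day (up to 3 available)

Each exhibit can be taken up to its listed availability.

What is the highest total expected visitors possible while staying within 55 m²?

Taking the top-ratio exhibits first gives 2×model ship + tapestry corridor + diorama + mineral collection + photography bay + clockwork automata for 1700 (50 m²).
Replace mineral collection and clockwork automata with print gallery: the trade gains 139 net, giving 1839 at 55 m².
That's the maximum — no swap from here does better than 1839.

1839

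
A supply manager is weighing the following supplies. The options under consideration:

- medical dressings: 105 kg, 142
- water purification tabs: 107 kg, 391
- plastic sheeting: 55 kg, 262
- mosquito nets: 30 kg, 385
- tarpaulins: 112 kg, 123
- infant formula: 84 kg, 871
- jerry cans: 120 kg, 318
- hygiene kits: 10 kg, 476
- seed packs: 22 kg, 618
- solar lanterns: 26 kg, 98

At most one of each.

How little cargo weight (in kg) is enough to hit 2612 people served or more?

Minimise kg subject to total people served ≥ 2612.
plastic sheeting + mosquito nets + infant formula + hygiene kits + seed packs: 2612 people served at 201 kg.
No combination under 201 kg hits 2612.

201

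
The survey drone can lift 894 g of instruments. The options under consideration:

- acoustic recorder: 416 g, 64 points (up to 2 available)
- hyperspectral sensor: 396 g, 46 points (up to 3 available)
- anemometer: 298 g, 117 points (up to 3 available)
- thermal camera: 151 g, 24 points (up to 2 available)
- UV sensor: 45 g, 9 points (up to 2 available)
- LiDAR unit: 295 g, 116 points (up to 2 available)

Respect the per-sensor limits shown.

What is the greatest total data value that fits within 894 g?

351

A density-first pass picks anemometer + 2×LiDAR unit — 349 at 888 g.
Dropping 2×LiDAR unit frees 590 g; slotting in 2×anemometer (596 g) lifts the total to 351 at 894 g.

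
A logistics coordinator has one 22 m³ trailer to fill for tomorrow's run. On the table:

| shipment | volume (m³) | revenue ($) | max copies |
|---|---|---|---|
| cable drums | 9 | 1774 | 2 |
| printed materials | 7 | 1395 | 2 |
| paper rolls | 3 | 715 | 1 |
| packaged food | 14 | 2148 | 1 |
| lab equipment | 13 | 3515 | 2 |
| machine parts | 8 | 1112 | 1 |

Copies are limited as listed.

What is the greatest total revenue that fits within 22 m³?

5289

Ranking by ratio (revenue/m³): lab equipment 270.38, paper rolls 238.33, printed materials 199.29.
The ratio heuristic lands on paper rolls + lab equipment (4230) but leaves 6 m³ idle.
Dropping paper rolls frees 3 m³; slotting in cable drums (9 m³) lifts the total to 5289 at 22 m³.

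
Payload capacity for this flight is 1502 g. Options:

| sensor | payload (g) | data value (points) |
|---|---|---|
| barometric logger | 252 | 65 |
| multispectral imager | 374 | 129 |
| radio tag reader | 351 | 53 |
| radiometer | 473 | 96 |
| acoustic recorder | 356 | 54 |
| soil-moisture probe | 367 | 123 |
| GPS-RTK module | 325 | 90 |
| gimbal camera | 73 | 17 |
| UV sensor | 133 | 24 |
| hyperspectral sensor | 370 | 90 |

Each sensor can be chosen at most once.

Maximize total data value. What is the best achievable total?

432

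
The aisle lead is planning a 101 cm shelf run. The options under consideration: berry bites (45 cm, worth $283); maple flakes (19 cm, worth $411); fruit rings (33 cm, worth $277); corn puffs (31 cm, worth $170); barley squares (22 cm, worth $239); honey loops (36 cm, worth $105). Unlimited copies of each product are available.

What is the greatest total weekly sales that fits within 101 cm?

2055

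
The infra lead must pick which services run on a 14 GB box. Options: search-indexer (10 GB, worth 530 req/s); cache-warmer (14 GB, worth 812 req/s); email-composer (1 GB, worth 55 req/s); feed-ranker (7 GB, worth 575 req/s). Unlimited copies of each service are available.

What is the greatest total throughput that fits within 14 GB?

1150

By throughput per GB: feed-ranker 82.14, cache-warmer 58.00, email-composer 55.00, search-indexer 53.00 lead.
Best packing: 2×feed-ranker — 14 GB, 1150 total.
Every other selection either busts 14 GB or fails to beat 1150.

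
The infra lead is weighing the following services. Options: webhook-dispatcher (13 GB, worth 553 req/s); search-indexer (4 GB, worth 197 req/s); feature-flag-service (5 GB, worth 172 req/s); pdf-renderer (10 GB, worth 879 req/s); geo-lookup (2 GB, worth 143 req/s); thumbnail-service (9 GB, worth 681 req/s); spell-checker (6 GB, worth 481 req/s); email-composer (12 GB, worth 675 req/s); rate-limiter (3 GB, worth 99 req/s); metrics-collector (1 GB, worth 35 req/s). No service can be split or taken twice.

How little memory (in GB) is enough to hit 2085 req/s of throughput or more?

27

Look for the lowest-memory combination reaching 2085.
pdf-renderer + geo-lookup + thumbnail-service + spell-checker reaches 2184 using 27 GB.
Any bundle with less than 27 GB falls short of 2085.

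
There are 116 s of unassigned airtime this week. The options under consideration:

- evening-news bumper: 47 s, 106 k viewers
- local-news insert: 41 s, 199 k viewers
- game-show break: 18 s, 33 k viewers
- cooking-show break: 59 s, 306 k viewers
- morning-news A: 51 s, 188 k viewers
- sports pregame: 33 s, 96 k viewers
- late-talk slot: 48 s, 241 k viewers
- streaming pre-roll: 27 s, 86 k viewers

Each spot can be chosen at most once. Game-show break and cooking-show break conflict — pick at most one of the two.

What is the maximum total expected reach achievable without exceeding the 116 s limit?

547

Density check — cooking-show break 5.19, late-talk slot 5.02, local-news insert 4.85, morning-news A 3.69 are the best per s.
Best packing: cooking-show break + late-talk slot — 107 s, 547 total.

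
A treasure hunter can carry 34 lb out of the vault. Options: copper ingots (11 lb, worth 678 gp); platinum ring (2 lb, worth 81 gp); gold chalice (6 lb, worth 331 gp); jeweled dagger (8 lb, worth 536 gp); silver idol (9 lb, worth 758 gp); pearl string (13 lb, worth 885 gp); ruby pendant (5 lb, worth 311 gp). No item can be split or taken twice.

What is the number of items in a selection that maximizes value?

The maximum value within 34 lb is 2321.
copper ingots + silver idol + pearl string hits 2321 at 33 lb.
All optima have 3 items.

3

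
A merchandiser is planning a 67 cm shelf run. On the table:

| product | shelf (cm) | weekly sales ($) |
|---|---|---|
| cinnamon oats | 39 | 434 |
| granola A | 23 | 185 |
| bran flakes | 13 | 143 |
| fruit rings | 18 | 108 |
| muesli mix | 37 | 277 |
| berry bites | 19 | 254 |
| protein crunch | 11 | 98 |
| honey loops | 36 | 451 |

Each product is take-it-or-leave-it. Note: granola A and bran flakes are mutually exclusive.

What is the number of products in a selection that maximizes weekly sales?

3

Optimal total is 803.
berry bites + protein crunch + honey loops hits 803 at 66 cm.
All optima have 3 products.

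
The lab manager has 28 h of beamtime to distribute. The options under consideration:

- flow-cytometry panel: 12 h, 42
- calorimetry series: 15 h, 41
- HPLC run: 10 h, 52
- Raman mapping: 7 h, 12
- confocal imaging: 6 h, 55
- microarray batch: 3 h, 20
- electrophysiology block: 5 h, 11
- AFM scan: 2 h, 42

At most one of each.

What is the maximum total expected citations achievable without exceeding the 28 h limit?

181

Filling by ratio: HPLC run + confocal imaging + microarray batch + electrophysiology block + AFM scan for 180, with 2 h left unused.
The 5 h tied up in electrophysiology block is better spent on Raman mapping — total rises to 181 (28 h).
No other feasible combination exceeds 181.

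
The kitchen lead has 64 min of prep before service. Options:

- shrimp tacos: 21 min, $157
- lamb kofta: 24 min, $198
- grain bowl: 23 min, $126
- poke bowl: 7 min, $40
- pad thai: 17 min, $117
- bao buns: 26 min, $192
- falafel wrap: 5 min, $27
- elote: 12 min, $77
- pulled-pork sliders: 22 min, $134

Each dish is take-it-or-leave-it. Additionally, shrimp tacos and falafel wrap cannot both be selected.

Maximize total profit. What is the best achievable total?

The ratio ordering already packs tightly: shrimp tacos + lamb kofta + pad thai, 62 min, 472.
Shrimp tacos + lamb kofta + poke bowl + elote (64 min) also reaches 472 — a tie, but nothing goes higher.

472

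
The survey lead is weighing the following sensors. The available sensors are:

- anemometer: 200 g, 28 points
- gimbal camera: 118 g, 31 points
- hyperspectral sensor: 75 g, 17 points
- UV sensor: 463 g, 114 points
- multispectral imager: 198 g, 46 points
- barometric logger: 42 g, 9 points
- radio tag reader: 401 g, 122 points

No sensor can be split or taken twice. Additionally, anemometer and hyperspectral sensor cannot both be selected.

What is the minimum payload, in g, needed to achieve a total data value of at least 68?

315

Look for the lowest-payload combination reaching 68.
hyperspectral sensor + multispectral imager + barometric logger reaches 72 using 315 g.
No combination under 315 g hits 68.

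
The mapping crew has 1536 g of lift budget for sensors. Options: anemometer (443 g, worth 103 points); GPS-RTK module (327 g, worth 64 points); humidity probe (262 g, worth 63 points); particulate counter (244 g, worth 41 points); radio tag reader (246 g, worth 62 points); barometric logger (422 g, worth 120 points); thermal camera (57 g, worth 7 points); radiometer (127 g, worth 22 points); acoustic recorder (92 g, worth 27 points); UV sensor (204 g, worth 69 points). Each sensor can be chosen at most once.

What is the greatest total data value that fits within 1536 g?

A density-first pass picks humidity probe + radio tag reader + barometric logger + thermal camera + radiometer + acoustic recorder + UV sensor — 370 at 1410 g.
Dropping humidity probe and thermal camera frees 319 g; slotting in anemometer (443 g) lifts the total to 403 at 1534 g.
Runner-up anemometer + humidity probe + barometric logger + thermal camera + acoustic recorder + UV sensor tops out at 389.

403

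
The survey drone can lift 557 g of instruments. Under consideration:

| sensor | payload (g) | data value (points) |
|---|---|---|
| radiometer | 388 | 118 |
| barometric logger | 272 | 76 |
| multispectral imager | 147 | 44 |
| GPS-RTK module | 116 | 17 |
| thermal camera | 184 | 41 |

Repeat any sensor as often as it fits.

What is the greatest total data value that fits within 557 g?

162

Ranking by ratio (data value/g): radiometer 0.30, multispectral imager 0.30, barometric logger 0.28.
Radiometer + multispectral imager uses 535 of the 557 g and totals 162.
Nothing else within 557 g beats 162.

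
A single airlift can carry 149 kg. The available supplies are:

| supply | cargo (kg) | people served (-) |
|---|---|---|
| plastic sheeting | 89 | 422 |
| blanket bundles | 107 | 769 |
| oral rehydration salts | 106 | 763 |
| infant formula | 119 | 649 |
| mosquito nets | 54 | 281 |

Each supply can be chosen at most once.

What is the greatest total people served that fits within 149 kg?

769

The ratio heuristic lands on oral rehydration salts (763) but leaves 43 kg idle.
Replace oral rehydration salts with blanket bundles: the trade gains 6 net, giving 769 at 107 kg.
The closest alternative, oral rehydration salts, reaches only 763.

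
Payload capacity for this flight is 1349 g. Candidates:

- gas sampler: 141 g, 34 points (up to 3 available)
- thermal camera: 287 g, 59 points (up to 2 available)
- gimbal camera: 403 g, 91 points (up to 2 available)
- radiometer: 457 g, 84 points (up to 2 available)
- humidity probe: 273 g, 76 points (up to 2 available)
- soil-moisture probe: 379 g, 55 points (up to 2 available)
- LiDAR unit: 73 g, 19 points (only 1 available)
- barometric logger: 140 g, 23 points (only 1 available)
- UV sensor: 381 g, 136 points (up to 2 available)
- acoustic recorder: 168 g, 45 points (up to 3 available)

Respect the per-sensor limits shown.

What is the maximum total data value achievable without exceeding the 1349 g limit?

Greedy by ratio would take 2×humidity probe + 2×UV sensor: 1308 g used, total 424.
Dropping humidity probe frees 273 g; slotting in gas sampler + acoustic recorder (309 g) lifts the total to 427 at 1344 g.

427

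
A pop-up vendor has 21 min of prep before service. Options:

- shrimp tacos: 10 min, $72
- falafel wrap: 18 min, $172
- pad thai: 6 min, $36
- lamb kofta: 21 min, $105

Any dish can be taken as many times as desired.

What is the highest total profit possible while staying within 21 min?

Ranking by ratio (profit/min): falafel wrap 9.56, shrimp tacos 7.20, pad thai 6.00.
Taking falafel wrap: 18 min used, 172 in profit.

172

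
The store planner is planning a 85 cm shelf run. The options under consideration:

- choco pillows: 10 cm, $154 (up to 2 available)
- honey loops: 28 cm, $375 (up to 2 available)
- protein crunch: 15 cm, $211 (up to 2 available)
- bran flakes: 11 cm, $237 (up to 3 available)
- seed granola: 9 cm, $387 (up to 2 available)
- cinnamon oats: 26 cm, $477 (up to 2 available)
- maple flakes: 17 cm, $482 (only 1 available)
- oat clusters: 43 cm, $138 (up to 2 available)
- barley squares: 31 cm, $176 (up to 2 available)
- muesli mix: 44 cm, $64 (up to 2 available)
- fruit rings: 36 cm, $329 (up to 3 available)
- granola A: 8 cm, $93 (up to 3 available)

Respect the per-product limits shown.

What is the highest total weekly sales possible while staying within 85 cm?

Taking the top-ratio products first gives choco pillows + 3×bran flakes + 2×seed granola + maple flakes for 2121 (78 cm).
Replace choco pillows and bran flakes with cinnamon oats: the trade gains 86 net, giving 2207 at 83 cm.
Every other selection either busts 85 cm or exceeds an availability limit or fails to beat 2207.

2207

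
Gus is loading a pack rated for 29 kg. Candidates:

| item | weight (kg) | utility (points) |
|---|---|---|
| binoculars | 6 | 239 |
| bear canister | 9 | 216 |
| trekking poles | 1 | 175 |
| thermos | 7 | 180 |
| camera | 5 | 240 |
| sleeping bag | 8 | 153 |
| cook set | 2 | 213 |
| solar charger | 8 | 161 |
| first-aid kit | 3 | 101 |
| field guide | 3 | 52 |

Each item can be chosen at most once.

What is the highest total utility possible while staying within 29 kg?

A density-first pass picks binoculars + trekking poles + thermos + camera + cook set + first-aid kit + field guide — 1200 at 27 kg.
Dropping thermos frees 7 kg; slotting in bear canister (9 kg) lifts the total to 1236 at 29 kg.
Runner-up binoculars + trekking poles + thermos + camera + cook set + solar charger tops out at 1208.

1236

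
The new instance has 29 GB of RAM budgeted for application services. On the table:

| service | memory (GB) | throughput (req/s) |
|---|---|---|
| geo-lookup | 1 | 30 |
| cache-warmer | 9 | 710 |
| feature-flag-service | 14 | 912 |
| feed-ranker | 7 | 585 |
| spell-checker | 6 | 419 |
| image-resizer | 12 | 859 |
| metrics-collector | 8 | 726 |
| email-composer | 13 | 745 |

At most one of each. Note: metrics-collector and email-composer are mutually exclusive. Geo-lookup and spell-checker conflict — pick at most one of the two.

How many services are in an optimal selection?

3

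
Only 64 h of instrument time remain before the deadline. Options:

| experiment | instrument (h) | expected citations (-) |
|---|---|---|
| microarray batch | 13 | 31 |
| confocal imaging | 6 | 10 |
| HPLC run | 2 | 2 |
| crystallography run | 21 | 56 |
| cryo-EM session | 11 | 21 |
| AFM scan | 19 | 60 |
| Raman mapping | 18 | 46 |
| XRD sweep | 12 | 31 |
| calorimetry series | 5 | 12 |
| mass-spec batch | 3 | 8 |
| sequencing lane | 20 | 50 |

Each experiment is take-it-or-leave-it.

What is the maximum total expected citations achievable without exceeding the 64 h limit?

174

Taking the top-ratio experiments first gives HPLC run + crystallography run + AFM scan + XRD sweep + calorimetry series + mass-spec batch for 169 (62 h).
The 17 h tied up in HPLC run and XRD sweep and mass-spec batch is better spent on Raman mapping — total rises to 174 (63 h).
Crystallography run + AFM scan + mass-spec batch + sequencing lane matches that 174 at 63 h; no feasible combination exceeds it.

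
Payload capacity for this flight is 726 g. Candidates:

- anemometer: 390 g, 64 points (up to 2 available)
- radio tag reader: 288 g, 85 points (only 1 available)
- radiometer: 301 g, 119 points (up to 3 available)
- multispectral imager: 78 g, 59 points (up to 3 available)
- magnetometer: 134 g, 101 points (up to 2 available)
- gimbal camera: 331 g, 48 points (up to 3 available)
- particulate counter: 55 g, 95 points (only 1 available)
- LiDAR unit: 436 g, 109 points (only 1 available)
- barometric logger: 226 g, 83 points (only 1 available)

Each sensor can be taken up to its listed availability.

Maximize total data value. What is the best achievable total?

498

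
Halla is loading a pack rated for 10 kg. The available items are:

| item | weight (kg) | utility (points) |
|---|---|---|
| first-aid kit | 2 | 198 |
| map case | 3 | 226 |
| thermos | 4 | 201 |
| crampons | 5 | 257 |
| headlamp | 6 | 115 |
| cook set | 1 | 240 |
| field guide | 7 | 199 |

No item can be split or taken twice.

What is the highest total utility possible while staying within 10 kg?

The ratio ordering already packs tightly: first-aid kit + map case + thermos + cook set, 10 kg, 865.

865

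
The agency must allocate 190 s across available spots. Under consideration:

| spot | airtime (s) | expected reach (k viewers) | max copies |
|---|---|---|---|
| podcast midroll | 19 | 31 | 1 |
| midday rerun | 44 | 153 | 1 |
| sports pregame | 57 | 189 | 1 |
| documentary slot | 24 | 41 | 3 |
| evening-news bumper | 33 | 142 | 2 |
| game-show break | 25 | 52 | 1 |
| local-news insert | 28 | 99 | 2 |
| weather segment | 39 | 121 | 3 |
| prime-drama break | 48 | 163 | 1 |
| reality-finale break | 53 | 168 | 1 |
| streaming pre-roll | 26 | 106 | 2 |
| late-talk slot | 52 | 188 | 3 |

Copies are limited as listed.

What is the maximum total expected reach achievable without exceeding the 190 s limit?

Taking the top-ratio spots first gives podcast midroll + 2×evening-news bumper + 2×streaming pre-roll + late-talk slot for 715 (189 s).
Replace podcast midroll and late-talk slot with midday rerun + local-news insert: the trade gains 33 net, giving 748 at 190 s.
No other feasible combination exceeds 748.

748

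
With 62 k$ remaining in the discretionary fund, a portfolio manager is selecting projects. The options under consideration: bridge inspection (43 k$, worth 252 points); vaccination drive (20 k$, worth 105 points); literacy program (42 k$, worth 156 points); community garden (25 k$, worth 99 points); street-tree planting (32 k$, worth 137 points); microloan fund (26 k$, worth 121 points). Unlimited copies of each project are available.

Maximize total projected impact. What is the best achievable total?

Taking the top-ratio projects first gives bridge inspection for 252 (43 k$).
Replace bridge inspection with 3×vaccination drive: the trade gains 63 net, giving 315 at 60 k$.

315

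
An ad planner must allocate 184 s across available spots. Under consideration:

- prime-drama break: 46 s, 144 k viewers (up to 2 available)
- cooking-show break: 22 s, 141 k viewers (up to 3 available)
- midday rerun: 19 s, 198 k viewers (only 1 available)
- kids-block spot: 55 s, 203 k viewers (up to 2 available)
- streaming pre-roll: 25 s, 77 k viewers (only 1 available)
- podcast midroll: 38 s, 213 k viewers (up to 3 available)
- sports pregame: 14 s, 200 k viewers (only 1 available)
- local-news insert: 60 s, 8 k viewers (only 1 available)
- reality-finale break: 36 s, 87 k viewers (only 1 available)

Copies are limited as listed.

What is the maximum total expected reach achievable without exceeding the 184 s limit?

By expected reach per s: sports pregame 14.29, midday rerun 10.42, cooking-show break 6.41 lead.
Taking 3×cooking-show break + midday rerun + 2×podcast midroll + sports pregame: 175 s used, 1247 in expected reach.
Every other selection either busts 184 s or exceeds an availability limit or fails to beat 1247.

1247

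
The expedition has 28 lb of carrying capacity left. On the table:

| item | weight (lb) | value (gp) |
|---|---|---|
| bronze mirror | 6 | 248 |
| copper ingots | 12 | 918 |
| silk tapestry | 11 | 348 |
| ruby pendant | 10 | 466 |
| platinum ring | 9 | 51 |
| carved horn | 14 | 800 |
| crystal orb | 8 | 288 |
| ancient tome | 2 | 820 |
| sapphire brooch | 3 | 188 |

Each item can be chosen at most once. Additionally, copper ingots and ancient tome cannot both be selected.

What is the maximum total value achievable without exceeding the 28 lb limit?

2096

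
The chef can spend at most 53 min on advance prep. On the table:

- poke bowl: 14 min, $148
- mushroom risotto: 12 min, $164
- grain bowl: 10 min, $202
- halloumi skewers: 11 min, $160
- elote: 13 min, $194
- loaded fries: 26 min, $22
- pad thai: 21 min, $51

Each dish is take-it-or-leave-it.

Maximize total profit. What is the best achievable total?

The ratio ordering already packs tightly: mushroom risotto + grain bowl + halloumi skewers + elote, 46 min, 720.
The spare 7 min is too small for any remaining dish, and no exchange beats 720.

720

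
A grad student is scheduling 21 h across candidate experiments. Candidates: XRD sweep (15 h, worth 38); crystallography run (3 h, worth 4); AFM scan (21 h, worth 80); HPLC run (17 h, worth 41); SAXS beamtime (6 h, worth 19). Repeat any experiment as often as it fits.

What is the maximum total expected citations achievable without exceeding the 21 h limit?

Density check — AFM scan 3.81, SAXS beamtime 3.17, XRD sweep 2.53 are the best per h.
AFM scan uses 21 of the 21 h and totals 80.
Nothing else within 21 h beats 80.

80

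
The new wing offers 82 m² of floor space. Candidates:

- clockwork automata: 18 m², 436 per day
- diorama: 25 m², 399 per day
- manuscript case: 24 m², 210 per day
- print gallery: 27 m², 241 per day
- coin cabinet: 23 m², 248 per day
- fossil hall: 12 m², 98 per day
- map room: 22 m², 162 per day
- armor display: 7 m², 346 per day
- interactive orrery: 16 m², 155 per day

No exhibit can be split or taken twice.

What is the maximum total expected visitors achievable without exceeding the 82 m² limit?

The ratio heuristic lands on clockwork automata + diorama + coin cabinet + armor display (1429) but leaves 9 m² idle.
The 23 m² tied up in coin cabinet is better spent on fossil hall + interactive orrery — total rises to 1434 (78 m²).

1434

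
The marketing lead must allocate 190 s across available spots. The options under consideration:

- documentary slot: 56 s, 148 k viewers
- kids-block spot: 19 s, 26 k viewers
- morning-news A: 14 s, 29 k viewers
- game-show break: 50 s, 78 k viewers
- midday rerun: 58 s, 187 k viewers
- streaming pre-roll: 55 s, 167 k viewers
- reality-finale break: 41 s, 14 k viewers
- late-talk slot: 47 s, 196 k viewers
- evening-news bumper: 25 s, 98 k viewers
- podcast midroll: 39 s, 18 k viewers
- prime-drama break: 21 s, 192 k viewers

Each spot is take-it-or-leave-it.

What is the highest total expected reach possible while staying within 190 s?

By expected reach per s: prime-drama break 9.14, late-talk slot 4.17, evening-news bumper 3.92 lead.
Greedy by ratio would take kids-block spot + morning-news A + midday rerun + late-talk slot + evening-news bumper + prime-drama break: 184 s used, total 728.
Dropping kids-block spot and morning-news A and evening-news bumper frees 58 s; slotting in streaming pre-roll (55 s) lifts the total to 742 at 181 s.
The closest alternative, kids-block spot + morning-news A + midday rerun + late-talk slot + evening-news bumper + prime-drama break, reaches only 728.

742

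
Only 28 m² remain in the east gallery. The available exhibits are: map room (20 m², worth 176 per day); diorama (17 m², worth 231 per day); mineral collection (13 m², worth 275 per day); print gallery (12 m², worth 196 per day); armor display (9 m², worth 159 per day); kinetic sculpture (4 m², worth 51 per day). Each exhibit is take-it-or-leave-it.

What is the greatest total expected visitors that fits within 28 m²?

By expected visitors per m²: mineral collection 21.15, armor display 17.67, print gallery 16.33 lead.
The ratio ordering already packs tightly: mineral collection + armor display + kinetic sculpture, 26 m², 485.
Runner-up mineral collection + print gallery tops out at 471.

485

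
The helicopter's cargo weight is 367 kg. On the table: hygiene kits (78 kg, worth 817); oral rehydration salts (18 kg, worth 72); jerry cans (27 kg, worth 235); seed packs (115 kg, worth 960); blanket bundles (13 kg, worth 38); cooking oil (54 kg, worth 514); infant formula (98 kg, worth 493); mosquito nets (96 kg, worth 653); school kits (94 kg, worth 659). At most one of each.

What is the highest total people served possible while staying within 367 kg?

A density-first pass picks hygiene kits + oral rehydration salts + jerry cans + seed packs + blanket bundles + cooking oil — 2636 at 305 kg.
Dropping jerry cans and blanket bundles frees 40 kg; slotting in school kits (94 kg) lifts the total to 3022 at 359 kg.
The closest alternative, hygiene kits + oral rehydration salts + seed packs + cooking oil + mosquito nets, reaches only 3016.

3022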